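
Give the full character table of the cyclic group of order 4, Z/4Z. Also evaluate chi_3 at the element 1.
Character table of Z/4Z (irreps indexed chi_0,...,chi_3 with chi_k(m) = zeta_4^(k*m), zeta_4 = exp(2*pi*i/4)):
  irrep \ class  {0} (size 1)  {1} (size 1)  {2} (size 1)  {3} (size 1)
  chi_0          1             1             1             1           
  chi_1          1             I             -1            -I          
  chi_2          1             -1            1             -1          
  chi_3          1             -I            -1            I           

Spot check: chi_3(1) = zeta_4^(3*1) = zeta_4^3 = -I.

Details: Z/4Z is abelian, so all 4 irreducible complex representations are 1-dimensional. They are given by chi_k(m) = zeta_4^(k*m) for k = 0,...,3. Row orthogonality: sum_m chi_k(m) conj(chi_l(m)) = 4 * [k = l].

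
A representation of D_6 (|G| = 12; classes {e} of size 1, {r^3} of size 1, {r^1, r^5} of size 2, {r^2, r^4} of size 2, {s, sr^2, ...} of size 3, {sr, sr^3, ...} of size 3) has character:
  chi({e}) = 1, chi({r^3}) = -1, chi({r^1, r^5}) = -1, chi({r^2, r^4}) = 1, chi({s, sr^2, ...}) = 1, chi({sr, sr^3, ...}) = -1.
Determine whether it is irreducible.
Irreducible: <chi, chi> = 1.

Solution. <chi, chi> = (1/|G|) sum_C |C| * |chi(C)|^2 = (1/12)[1*|1|^2 + 1*|-1|^2 + 2*|-1|^2 + 2*|1|^2 + 3*|1|^2 + 3*|-1|^2]
  = (1/12)[(1) + (1) + (2) + (2) + (3) + (3)] = 12/12 = 1.
A character is irreducible iff <chi, chi> = 1, so this representation is irreducible.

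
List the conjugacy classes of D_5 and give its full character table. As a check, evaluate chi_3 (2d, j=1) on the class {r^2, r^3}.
Conjugacy classes: {e} of size 1, {r^1, r^4} of size 2, {r^2, r^3} of size 2, {s, sr, ..., sr^4} of size 5.
Character table:
  irrep \ class              {e} (size 1)  {r^1, r^4} (size 2)  {r^2, r^3} (size 2)  {s, sr, ..., sr^4} (size 5)
  chi_1 (triv)               1             1                    1                    1                          
  chi_2 (sign: r->1, s->-1)  1             1                    1                    -1                         
  chi_3 (2d, j=1)            2             -1/2 + sqrt(5)/2     -sqrt(5)/2 - 1/2     0                          
  chi_4 (2d, j=2)            2             -sqrt(5)/2 - 1/2     -1/2 + sqrt(5)/2     0                          

Spot check: chi_3 (2d, j=1) on {r^2, r^3} = -sqrt(5)/2 - 1/2.

Argument: D_5 has order 2*5 = 10 with 4 conjugacy classes, hence 4 irreducibles. Sum of squared dims 1 + 1 + 4 + 4 = 10 = |G|. Linear characters come from the abelianisation; the 2-dimensional irreps have character r^k -> 2*cos(2*pi*j*k/5), reflections -> 0.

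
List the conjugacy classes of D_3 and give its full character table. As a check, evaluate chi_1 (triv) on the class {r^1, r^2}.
Conjugacy classes: {e} of size 1, {r^1, r^2} of size 2, {s, sr, ..., sr^2} of size 3.
Character table:
  irrep \ class              {e} (size 1)  {r^1, r^2} (size 2)  {s, sr, ..., sr^2} (size 3)
  chi_1 (triv)               1             1                    1                          
  chi_2 (sign: r->1, s->-1)  1             1                    -1                         
  chi_3 (2d, j=1)            2             -1                   0                          

Spot check: chi_1 (triv) on {r^1, r^2} = 1.

Solution. D_3 has order 2*3 = 6 with 3 conjugacy classes, hence 3 irreducibles. Sum of squared dims 1 + 1 + 4 = 6 = |G|. Linear characters come from the abelianisation; the 2-dimensional irreps have character r^k -> 2*cos(2*pi*j*k/3), reflections -> 0.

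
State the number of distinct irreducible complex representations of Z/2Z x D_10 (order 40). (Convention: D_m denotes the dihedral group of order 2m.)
16

Justification: The number of irreducible complex representations of a finite group equals its number of conjugacy classes. For a direct product, #classes(G x H) = #classes(G) * #classes(H). Z/2Z has 2 classes (abelian), D_10 has 8 classes, so 2 * 8 = 16, so Z/2Z x D_10 (order 40) has exactly 16 irreducible complex representations.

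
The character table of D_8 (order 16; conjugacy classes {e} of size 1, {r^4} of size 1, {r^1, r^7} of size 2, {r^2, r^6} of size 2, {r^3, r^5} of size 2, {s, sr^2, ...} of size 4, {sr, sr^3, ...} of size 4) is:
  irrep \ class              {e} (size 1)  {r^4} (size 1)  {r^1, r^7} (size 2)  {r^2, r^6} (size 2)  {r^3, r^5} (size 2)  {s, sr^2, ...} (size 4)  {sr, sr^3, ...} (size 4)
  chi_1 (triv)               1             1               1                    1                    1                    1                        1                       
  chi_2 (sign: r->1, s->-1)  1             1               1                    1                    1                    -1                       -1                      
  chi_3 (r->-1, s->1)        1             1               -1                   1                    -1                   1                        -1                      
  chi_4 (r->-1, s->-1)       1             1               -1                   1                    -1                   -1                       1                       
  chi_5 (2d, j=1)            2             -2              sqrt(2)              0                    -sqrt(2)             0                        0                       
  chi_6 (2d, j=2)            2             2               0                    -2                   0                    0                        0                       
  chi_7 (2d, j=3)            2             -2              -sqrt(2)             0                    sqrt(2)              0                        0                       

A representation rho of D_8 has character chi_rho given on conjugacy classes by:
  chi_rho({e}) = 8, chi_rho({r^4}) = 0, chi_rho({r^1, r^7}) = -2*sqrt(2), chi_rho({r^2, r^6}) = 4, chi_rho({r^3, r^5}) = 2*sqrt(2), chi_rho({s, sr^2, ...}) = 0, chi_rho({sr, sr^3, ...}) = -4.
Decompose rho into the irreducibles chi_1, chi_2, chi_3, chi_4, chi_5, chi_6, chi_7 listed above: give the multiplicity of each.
Multiplicities: chi_1: 0, chi_2: 2, chi_3: 2, chi_4: 0, chi_5: 0, chi_6: 0, chi_7: 2.

Proof sketch: Use <chi_rho, chi> = (1/|G|) sum_C |C| * chi_rho(C) * conj(chi(C)) with |G| = 16 for each irreducible chi in the table:
  <chi_rho, chi_1> = (1/16)[1*(8)*conj(1) + 1*(0)*conj(1) + 2*(-2*sqrt(2))*conj(1) + 2*(4)*conj(1) + 2*(2*sqrt(2))*conj(1) + 4*(0)*conj(1) + 4*(-4)*conj(1)]
      = (1/16)[(8) + (0) + (-4*sqrt(2)) + (8) + (4*sqrt(2)) + (0) + (-16)] = 0/16 = 0
  <chi_rho, chi_2> = (1/16)[1*(8)*conj(1) + 1*(0)*conj(1) + 2*(-2*sqrt(2))*conj(1) + 2*(4)*conj(1) + 2*(2*sqrt(2))*conj(1) + 4*(0)*conj(-1) + 4*(-4)*conj(-1)]
      = (1/16)[(8) + (0) + (-4*sqrt(2)) + (8) + (4*sqrt(2)) + (0) + (16)] = 32/16 = 2
  <chi_rho, chi_3> = (1/16)[1*(8)*conj(1) + 1*(0)*conj(1) + 2*(-2*sqrt(2))*conj(-1) + 2*(4)*conj(1) + 2*(2*sqrt(2))*conj(-1) + 4*(0)*conj(1) + 4*(-4)*conj(-1)]
      = (1/16)[(8) + (0) + (4*sqrt(2)) + (8) + (-4*sqrt(2)) + (0) + (16)] = 32/16 = 2
  <chi_rho, chi_4> = (1/16)[1*(8)*conj(1) + 1*(0)*conj(1) + 2*(-2*sqrt(2))*conj(-1) + 2*(4)*conj(1) + 2*(2*sqrt(2))*conj(-1) + 4*(0)*conj(-1) + 4*(-4)*conj(1)]
      = (1/16)[(8) + (0) + (4*sqrt(2)) + (8) + (-4*sqrt(2)) + (0) + (-16)] = 0/16 = 0
  <chi_rho, chi_5> = (1/16)[1*(8)*conj(2) + 1*(0)*conj(-2) + 2*(-2*sqrt(2))*conj(sqrt(2)) + 2*(4)*conj(0) + 2*(2*sqrt(2))*conj(-sqrt(2)) + 4*(0)*conj(0) + 4*(-4)*conj(0)]
      = (1/16)[(16) + (0) + (-8) + (0) + (-8) + (0) + (0)] = 0/16 = 0
  <chi_rho, chi_6> = (1/16)[1*(8)*conj(2) + 1*(0)*conj(2) + 2*(-2*sqrt(2))*conj(0) + 2*(4)*conj(-2) + 2*(2*sqrt(2))*conj(0) + 4*(0)*conj(0) + 4*(-4)*conj(0)]
      = (1/16)[(16) + (0) + (0) + (-16) + (0) + (0) + (0)] = 0/16 = 0
  <chi_rho, chi_7> = (1/16)[1*(8)*conj(2) + 1*(0)*conj(-2) + 2*(-2*sqrt(2))*conj(-sqrt(2)) + 2*(4)*conj(0) + 2*(2*sqrt(2))*conj(sqrt(2)) + 4*(0)*conj(0) + 4*(-4)*conj(0)]
      = (1/16)[(16) + (0) + (8) + (0) + (8) + (0) + (0)] = 32/16 = 2
Dimension check: dim(rho) = sum (mult * dim) = 0*1 + 2*1 + 2*1 + 0*1 + 0*2 + 0*2 + 2*2 = 8 = chi_rho(e) = 8.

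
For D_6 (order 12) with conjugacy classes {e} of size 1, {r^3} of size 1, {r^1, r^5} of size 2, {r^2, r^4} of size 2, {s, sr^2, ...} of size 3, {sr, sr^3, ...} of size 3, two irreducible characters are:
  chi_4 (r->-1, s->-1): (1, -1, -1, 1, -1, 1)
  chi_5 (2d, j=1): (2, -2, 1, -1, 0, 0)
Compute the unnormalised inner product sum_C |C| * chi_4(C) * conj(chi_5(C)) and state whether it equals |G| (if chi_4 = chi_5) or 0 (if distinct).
Sum = 0; so <chi_4, chi_5> = 0 (distinct irreducibles are orthogonal).

Proof sketch: Compute term by term over conjugacy classes (|C| * chi_4(C) * conj(chi_5(C))):
  1*(1)*conj(2) + 1*(-1)*conj(-2) + 2*(-1)*conj(1) + 2*(1)*conj(-1) + 3*(-1)*conj(0) + 3*(1)*conj(0)
  = (2) + (2) + (-2) + (-2) + (0) + (0)
  = 0.
Dividing by |G| = 12 gives 0/12 = 0, matching the row-orthogonality relation <chi_4, chi_5> = [chi_4 = chi_5].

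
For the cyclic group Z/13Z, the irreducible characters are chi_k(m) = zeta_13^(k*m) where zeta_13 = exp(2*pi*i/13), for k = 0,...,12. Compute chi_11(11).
chi_11(11) = zeta_13^121 = exp(8*I*pi/13)

Argument: chi_11(11) = zeta_13^(11*11) = zeta_13^121. Since zeta_13^13 = 1, this equals zeta_13^4 = exp(2*pi*i*4/13) = exp(8*I*pi/13).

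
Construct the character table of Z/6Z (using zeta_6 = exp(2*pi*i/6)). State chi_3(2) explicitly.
Character table of Z/6Z (irreps indexed chi_0,...,chi_5 with chi_k(m) = zeta_6^(k*m), zeta_6 = exp(2*pi*i/6)):
  irrep \ class  {0} (size 1)  {1} (size 1)    {2} (size 1)    {3} (size 1)  {4} (size 1)    {5} (size 1)  
  chi_0          1             1               1               1             1               1             
  chi_1          1             exp(I*pi/3)     exp(2*I*pi/3)   -1            exp(-2*I*pi/3)  exp(-I*pi/3)  
  chi_2          1             exp(2*I*pi/3)   exp(-2*I*pi/3)  1             exp(2*I*pi/3)   exp(-2*I*pi/3)
  chi_3          1             -1              1               -1            1               -1            
  chi_4          1             exp(-2*I*pi/3)  exp(2*I*pi/3)   1             exp(-2*I*pi/3)  exp(2*I*pi/3) 
  chi_5          1             exp(-I*pi/3)    exp(-2*I*pi/3)  -1            exp(2*I*pi/3)   exp(I*pi/3)   

Spot check: chi_3(2) = zeta_6^(3*2) = zeta_6^6 = 1.

Solution. Z/6Z is abelian, so all 6 irreducible complex representations are 1-dimensional. They are given by chi_k(m) = zeta_6^(k*m) for k = 0,...,5. Row orthogonality: sum_m chi_k(m) conj(chi_l(m)) = 6 * [k = l].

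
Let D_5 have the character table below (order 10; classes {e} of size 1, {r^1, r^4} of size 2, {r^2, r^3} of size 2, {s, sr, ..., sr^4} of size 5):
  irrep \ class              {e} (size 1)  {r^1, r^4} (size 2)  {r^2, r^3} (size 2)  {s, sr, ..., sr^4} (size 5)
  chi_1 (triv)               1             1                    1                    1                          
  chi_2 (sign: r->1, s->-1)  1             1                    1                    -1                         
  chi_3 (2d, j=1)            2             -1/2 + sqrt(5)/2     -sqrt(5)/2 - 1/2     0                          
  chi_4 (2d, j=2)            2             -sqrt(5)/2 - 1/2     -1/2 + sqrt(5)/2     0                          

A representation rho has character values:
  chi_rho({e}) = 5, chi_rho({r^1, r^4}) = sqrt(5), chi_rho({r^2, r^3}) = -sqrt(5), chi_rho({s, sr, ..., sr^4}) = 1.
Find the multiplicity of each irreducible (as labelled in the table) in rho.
Multiplicities: chi_1: 1, chi_2: 0, chi_3: 2, chi_4: 0.

Argument: Use <chi_rho, chi> = (1/|G|) sum_C |C| * chi_rho(C) * conj(chi(C)) with |G| = 10 for each irreducible chi in the table:
  <chi_rho, chi_1> = (1/10)[1*(5)*conj(1) + 2*(sqrt(5))*conj(1) + 2*(-sqrt(5))*conj(1) + 5*(1)*conj(1)]
      = (1/10)[(5) + (2*sqrt(5)) + (-2*sqrt(5)) + (5)] = 10/10 = 1
  <chi_rho, chi_2> = (1/10)[1*(5)*conj(1) + 2*(sqrt(5))*conj(1) + 2*(-sqrt(5))*conj(1) + 5*(1)*conj(-1)]
      = (1/10)[(5) + (2*sqrt(5)) + (-2*sqrt(5)) + (-5)] = 0/10 = 0
  <chi_rho, chi_3> = (1/10)[1*(5)*conj(2) + 2*(sqrt(5))*conj(-1/2 + sqrt(5)/2) + 2*(-sqrt(5))*conj(-sqrt(5)/2 - 1/2) + 5*(1)*conj(0)]
      = (1/10)[(10) + (5 - sqrt(5)) + (sqrt(5) + 5) + (0)] = 20/10 = 2
  <chi_rho, chi_4> = (1/10)[1*(5)*conj(2) + 2*(sqrt(5))*conj(-sqrt(5)/2 - 1/2) + 2*(-sqrt(5))*conj(-1/2 + sqrt(5)/2) + 5*(1)*conj(0)]
      = (1/10)[(10) + (-5 - sqrt(5)) + (-5 + sqrt(5)) + (0)] = 0/10 = 0
Dimension check: dim(rho) = sum (mult * dim) = 1*1 + 0*1 + 2*2 + 0*2 = 5 = chi_rho(e) = 5.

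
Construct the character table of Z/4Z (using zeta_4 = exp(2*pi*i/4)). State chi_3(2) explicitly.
Character table of Z/4Z (irreps indexed chi_0,...,chi_3 with chi_k(m) = zeta_4^(k*m), zeta_4 = exp(2*pi*i/4)):
  irrep \ class  {0} (size 1)  {1} (size 1)  {2} (size 1)  {3} (size 1)
  chi_0          1             1             1             1           
  chi_1          1             I             -1            -I          
  chi_2          1             -1            1             -1          
  chi_3          1             -I            -1            I           

Spot check: chi_3(2) = zeta_4^(3*2) = zeta_4^6 = -1.

Proof sketch: Z/4Z is abelian, so all 4 irreducible complex representations are 1-dimensional. They are given by chi_k(m) = zeta_4^(k*m) for k = 0,...,3. Row orthogonality: sum_m chi_k(m) conj(chi_l(m)) = 4 * [k = l].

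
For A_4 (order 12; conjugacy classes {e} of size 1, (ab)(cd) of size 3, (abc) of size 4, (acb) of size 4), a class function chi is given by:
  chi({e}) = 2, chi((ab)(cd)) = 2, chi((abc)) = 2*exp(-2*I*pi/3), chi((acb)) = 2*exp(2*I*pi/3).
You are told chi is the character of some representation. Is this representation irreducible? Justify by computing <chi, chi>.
Not irreducible (reducible): <chi, chi> = 4 > 1.

Reasoning: <chi, chi> = (1/|G|) sum_C |C| * |chi(C)|^2 = (1/12)[1*|2|^2 + 3*|2|^2 + 4*|2*exp(-2*I*pi/3)|^2 + 4*|2*exp(2*I*pi/3)|^2]
  = (1/12)[(4) + (12) + (16) + (16)] = 48/12 = 4.
(Exp terms are combined using exp(i*s)*conj(exp(i*t)) = exp(i*(s-t)), and sums of them are collapsed using the identity that for every m > 1 the m distinct m-th roots of unity sum to 0, e.g. 1 + exp(2*I*pi/3) + exp(-2*I*pi/3) = 0.)
A character is irreducible iff <chi, chi> = 1, so this representation is reducible.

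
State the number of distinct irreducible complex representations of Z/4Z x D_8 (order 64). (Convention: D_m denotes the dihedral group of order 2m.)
28

Justification: The number of irreducible complex representations of a finite group equals its number of conjugacy classes. For a direct product, #classes(G x H) = #classes(G) * #classes(H). Z/4Z has 4 classes (abelian), D_8 has 7 classes, so 4 * 7 = 28, so Z/4Z x D_8 (order 64) has exactly 28 irreducible complex representations.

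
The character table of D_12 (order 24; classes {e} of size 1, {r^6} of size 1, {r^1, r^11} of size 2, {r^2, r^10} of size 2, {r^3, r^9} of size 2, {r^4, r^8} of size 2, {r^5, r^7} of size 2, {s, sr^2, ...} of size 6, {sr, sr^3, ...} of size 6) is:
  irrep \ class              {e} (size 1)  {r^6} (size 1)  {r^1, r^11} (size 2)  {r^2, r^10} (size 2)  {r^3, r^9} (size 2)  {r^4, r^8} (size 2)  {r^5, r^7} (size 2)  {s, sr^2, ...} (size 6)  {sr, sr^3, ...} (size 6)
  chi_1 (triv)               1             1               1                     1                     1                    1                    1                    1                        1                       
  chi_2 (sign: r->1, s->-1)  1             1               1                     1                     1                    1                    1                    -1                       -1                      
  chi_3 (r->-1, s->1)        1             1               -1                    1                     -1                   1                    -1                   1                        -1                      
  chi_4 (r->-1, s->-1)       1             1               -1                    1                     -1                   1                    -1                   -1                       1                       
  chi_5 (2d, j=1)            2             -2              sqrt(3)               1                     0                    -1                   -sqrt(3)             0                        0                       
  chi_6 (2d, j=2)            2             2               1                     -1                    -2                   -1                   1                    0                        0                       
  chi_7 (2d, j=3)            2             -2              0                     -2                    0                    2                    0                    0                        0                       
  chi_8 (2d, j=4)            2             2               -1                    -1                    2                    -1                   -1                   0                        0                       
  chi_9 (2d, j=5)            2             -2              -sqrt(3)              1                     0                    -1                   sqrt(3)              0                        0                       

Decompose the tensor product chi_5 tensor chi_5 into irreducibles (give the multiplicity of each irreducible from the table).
chi_5 tensor chi_5 = chi_1 + chi_2 + chi_6 (all other irreducibles have multiplicity 0).

Reasoning: The character of a tensor product is the pointwise product (chi_5 * chi_5)(C) = chi_5(C) * chi_5(C):
  {e}: (2)*(2), {r^6}: (-2)*(-2), {r^1, r^11}: (sqrt(3))*(sqrt(3)), {r^2, r^10}: (1)*(1), {r^3, r^9}: (0)*(0), {r^4, r^8}: (-1)*(-1), {r^5, r^7}: (-sqrt(3))*(-sqrt(3)), {s, sr^2, ...}: (0)*(0), {sr, sr^3, ...}: (0)*(0)
so (chi_5 * chi_5) takes values
  {e} -> 4, {r^6} -> 4, {r^1, r^11} -> 3, {r^2, r^10} -> 1, {r^3, r^9} -> 0, {r^4, r^8} -> 1, {r^5, r^7} -> 3, {s, sr^2, ...} -> 0, {sr, sr^3, ...} -> 0.
Now take the inner product of this character with each irreducible chi from the table, <chi_5*chi_5, chi> = (1/24) sum_C |C| (chi_5*chi_5)(C) conj(chi(C)):
  <chi_5*chi_5, chi_1> = (1/24)[1*(4)*conj(1) + 1*(4)*conj(1) + 2*(3)*conj(1) + 2*(1)*conj(1) + 2*(0)*conj(1) + 2*(1)*conj(1) + 2*(3)*conj(1) + 6*(0)*conj(1) + 6*(0)*conj(1)]
      = (1/24)[(4) + (4) + (6) + (2) + (0) + (2) + (6) + (0) + (0)] = 24/24 = 1
  <chi_5*chi_5, chi_2> = (1/24)[1*(4)*conj(1) + 1*(4)*conj(1) + 2*(3)*conj(1) + 2*(1)*conj(1) + 2*(0)*conj(1) + 2*(1)*conj(1) + 2*(3)*conj(1) + 6*(0)*conj(-1) + 6*(0)*conj(-1)]
      = (1/24)[(4) + (4) + (6) + (2) + (0) + (2) + (6) + (0) + (0)] = 24/24 = 1
  <chi_5*chi_5, chi_3> = (1/24)[1*(4)*conj(1) + 1*(4)*conj(1) + 2*(3)*conj(-1) + 2*(1)*conj(1) + 2*(0)*conj(-1) + 2*(1)*conj(1) + 2*(3)*conj(-1) + 6*(0)*conj(1) + 6*(0)*conj(-1)]
      = (1/24)[(4) + (4) + (-6) + (2) + (0) + (2) + (-6) + (0) + (0)] = 0/24 = 0
  <chi_5*chi_5, chi_4> = (1/24)[1*(4)*conj(1) + 1*(4)*conj(1) + 2*(3)*conj(-1) + 2*(1)*conj(1) + 2*(0)*conj(-1) + 2*(1)*conj(1) + 2*(3)*conj(-1) + 6*(0)*conj(-1) + 6*(0)*conj(1)]
      = (1/24)[(4) + (4) + (-6) + (2) + (0) + (2) + (-6) + (0) + (0)] = 0/24 = 0
  <chi_5*chi_5, chi_5> = (1/24)[1*(4)*conj(2) + 1*(4)*conj(-2) + 2*(3)*conj(sqrt(3)) + 2*(1)*conj(1) + 2*(0)*conj(0) + 2*(1)*conj(-1) + 2*(3)*conj(-sqrt(3)) + 6*(0)*conj(0) + 6*(0)*conj(0)]
      = (1/24)[(8) + (-8) + (6*sqrt(3)) + (2) + (0) + (-2) + (-6*sqrt(3)) + (0) + (0)] = 0/24 = 0
  <chi_5*chi_5, chi_6> = (1/24)[1*(4)*conj(2) + 1*(4)*conj(2) + 2*(3)*conj(1) + 2*(1)*conj(-1) + 2*(0)*conj(-2) + 2*(1)*conj(-1) + 2*(3)*conj(1) + 6*(0)*conj(0) + 6*(0)*conj(0)]
      = (1/24)[(8) + (8) + (6) + (-2) + (0) + (-2) + (6) + (0) + (0)] = 24/24 = 1
  <chi_5*chi_5, chi_7> = (1/24)[1*(4)*conj(2) + 1*(4)*conj(-2) + 2*(3)*conj(0) + 2*(1)*conj(-2) + 2*(0)*conj(0) + 2*(1)*conj(2) + 2*(3)*conj(0) + 6*(0)*conj(0) + 6*(0)*conj(0)]
      = (1/24)[(8) + (-8) + (0) + (-4) + (0) + (4) + (0) + (0) + (0)] = 0/24 = 0
  <chi_5*chi_5, chi_8> = (1/24)[1*(4)*conj(2) + 1*(4)*conj(2) + 2*(3)*conj(-1) + 2*(1)*conj(-1) + 2*(0)*conj(2) + 2*(1)*conj(-1) + 2*(3)*conj(-1) + 6*(0)*conj(0) + 6*(0)*conj(0)]
      = (1/24)[(8) + (8) + (-6) + (-2) + (0) + (-2) + (-6) + (0) + (0)] = 0/24 = 0
  <chi_5*chi_5, chi_9> = (1/24)[1*(4)*conj(2) + 1*(4)*conj(-2) + 2*(3)*conj(-sqrt(3)) + 2*(1)*conj(1) + 2*(0)*conj(0) + 2*(1)*conj(-1) + 2*(3)*conj(sqrt(3)) + 6*(0)*conj(0) + 6*(0)*conj(0)]
      = (1/24)[(8) + (-8) + (-6*sqrt(3)) + (2) + (0) + (-2) + (6*sqrt(3)) + (0) + (0)] = 0/24 = 0
Hence the multiplicities are chi_1: 1, chi_2: 1, chi_6: 1. Dimension check: dim(chi_5)*dim(chi_5) = 2*2 = 4 and sum (mult * dim) = 1*1 + 1*1 + 1*2 = 4.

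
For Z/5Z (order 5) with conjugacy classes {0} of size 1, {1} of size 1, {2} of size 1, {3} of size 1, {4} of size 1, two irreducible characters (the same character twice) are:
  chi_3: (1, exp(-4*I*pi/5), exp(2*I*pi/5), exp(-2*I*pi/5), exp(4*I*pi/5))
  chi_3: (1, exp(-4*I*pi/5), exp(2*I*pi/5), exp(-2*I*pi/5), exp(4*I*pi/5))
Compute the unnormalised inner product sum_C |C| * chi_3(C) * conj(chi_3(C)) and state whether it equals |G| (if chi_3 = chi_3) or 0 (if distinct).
Sum = 5 = |G| = 5; so <chi_3, chi_3> = 1 (norm-1 confirms irreducibility).

Details: Compute term by term over conjugacy classes (|C| * chi_3(C) * conj(chi_3(C))):
  1*(1)*conj(1) + 1*(exp(-4*I*pi/5))*conj(exp(-4*I*pi/5)) + 1*(exp(2*I*pi/5))*conj(exp(2*I*pi/5)) + 1*(exp(-2*I*pi/5))*conj(exp(-2*I*pi/5)) + 1*(exp(4*I*pi/5))*conj(exp(4*I*pi/5))
  = (1) + (1) + (1) + (1) + (1)
  = 5.
(Exp terms are combined using exp(i*s)*conj(exp(i*t)) = exp(i*(s-t)), and sums of them are collapsed using the identity that for every m > 1 the m distinct m-th roots of unity sum to 0, e.g. 1 + exp(2*I*pi/3) + exp(-2*I*pi/3) = 0.)
Dividing by |G| = 5 gives 5/5 = 1, matching the row-orthogonality relation <chi_3, chi_3> = [chi_3 = chi_3].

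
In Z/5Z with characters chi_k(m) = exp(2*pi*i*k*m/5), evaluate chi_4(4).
chi_4(4) = zeta_5^16 = exp(2*I*pi/5)

Proof sketch: chi_4(4) = zeta_5^(4*4) = zeta_5^16. Since zeta_5^5 = 1, this equals zeta_5^1 = exp(2*pi*i*1/5) = exp(2*I*pi/5).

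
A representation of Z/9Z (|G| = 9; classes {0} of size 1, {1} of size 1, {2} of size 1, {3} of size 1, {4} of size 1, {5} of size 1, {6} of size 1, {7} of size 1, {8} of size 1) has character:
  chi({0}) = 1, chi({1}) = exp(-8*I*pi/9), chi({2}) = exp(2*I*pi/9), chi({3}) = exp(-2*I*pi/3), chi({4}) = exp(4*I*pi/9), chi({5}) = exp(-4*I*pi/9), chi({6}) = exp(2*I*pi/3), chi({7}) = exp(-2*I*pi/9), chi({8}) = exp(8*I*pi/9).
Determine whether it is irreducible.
Irreducible: <chi, chi> = 1.

Explanation: <chi, chi> = (1/|G|) sum_C |C| * |chi(C)|^2 = (1/9)[1*|1|^2 + 1*|exp(-8*I*pi/9)|^2 + 1*|exp(2*I*pi/9)|^2 + 1*|exp(-2*I*pi/3)|^2 + 1*|exp(4*I*pi/9)|^2 + 1*|exp(-4*I*pi/9)|^2 + 1*|exp(2*I*pi/3)|^2 + 1*|exp(-2*I*pi/9)|^2 + 1*|exp(8*I*pi/9)|^2]
  = (1/9)[(1) + (1) + (1) + (1) + (1) + (1) + (1) + (1) + (1)] = 9/9 = 1.
(Exp terms are combined using exp(i*s)*conj(exp(i*t)) = exp(i*(s-t)), and sums of them are collapsed using the identity that for every m > 1 the m distinct m-th roots of unity sum to 0, e.g. 1 + exp(2*I*pi/3) + exp(-2*I*pi/3) = 0.)
A character is irreducible iff <chi, chi> = 1, so this representation is irreducible.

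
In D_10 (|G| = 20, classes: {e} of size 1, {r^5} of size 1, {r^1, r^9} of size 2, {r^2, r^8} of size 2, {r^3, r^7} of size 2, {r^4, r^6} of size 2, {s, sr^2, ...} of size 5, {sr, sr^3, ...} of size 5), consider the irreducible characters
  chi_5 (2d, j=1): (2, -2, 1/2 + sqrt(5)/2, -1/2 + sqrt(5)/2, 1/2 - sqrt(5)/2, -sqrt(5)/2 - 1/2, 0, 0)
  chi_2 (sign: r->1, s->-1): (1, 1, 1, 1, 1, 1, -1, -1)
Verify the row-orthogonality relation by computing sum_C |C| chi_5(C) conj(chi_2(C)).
Sum = 0; so <chi_5, chi_2> = 0 (distinct irreducibles are orthogonal).

Proof sketch: Compute term by term over conjugacy classes (|C| * chi_5(C) * conj(chi_2(C))):
  1*(2)*conj(1) + 1*(-2)*conj(1) + 2*(1/2 + sqrt(5)/2)*conj(1) + 2*(-1/2 + sqrt(5)/2)*conj(1) + 2*(1/2 - sqrt(5)/2)*conj(1) + 2*(-sqrt(5)/2 - 1/2)*conj(1) + 5*(0)*conj(-1) + 5*(0)*conj(-1)
  = (2) + (-2) + (1 + sqrt(5)) + (-1 + sqrt(5)) + (1 - sqrt(5)) + (-sqrt(5) - 1) + (0) + (0)
  = 0.
Dividing by |G| = 20 gives 0/20 = 0, matching the row-orthogonality relation <chi_5, chi_2> = [chi_5 = chi_2].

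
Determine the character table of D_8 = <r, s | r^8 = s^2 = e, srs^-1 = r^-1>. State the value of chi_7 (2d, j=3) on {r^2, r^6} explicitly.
Conjugacy classes: {e} of size 1, {r^4} of size 1, {r^1, r^7} of size 2, {r^2, r^6} of size 2, {r^3, r^5} of size 2, {s, sr^2, ...} of size 4, {sr, sr^3, ...} of size 4.
Character table:
  irrep \ class              {e} (size 1)  {r^4} (size 1)  {r^1, r^7} (size 2)  {r^2, r^6} (size 2)  {r^3, r^5} (size 2)  {s, sr^2, ...} (size 4)  {sr, sr^3, ...} (size 4)
  chi_1 (triv)               1             1               1                    1                    1                    1                        1                       
  chi_2 (sign: r->1, s->-1)  1             1               1                    1                    1                    -1                       -1                      
  chi_3 (r->-1, s->1)        1             1               -1                   1                    -1                   1                        -1                      
  chi_4 (r->-1, s->-1)       1             1               -1                   1                    -1                   -1                       1                       
  chi_5 (2d, j=1)            2             -2              sqrt(2)              0                    -sqrt(2)             0                        0                       
  chi_6 (2d, j=2)            2             2               0                    -2                   0                    0                        0                       
  chi_7 (2d, j=3)            2             -2              -sqrt(2)             0                    sqrt(2)              0                        0                       

Spot check: chi_7 (2d, j=3) on {r^2, r^6} = 0.

Derivation: D_8 has order 2*8 = 16 with 7 conjugacy classes, hence 7 irreducibles. Sum of squared dims 1 + 1 + 1 + 1 + 4 + 4 + 4 = 16 = |G|. Linear characters come from the abelianisation; the 2-dimensional irreps have character r^k -> 2*cos(2*pi*j*k/8), reflections -> 0.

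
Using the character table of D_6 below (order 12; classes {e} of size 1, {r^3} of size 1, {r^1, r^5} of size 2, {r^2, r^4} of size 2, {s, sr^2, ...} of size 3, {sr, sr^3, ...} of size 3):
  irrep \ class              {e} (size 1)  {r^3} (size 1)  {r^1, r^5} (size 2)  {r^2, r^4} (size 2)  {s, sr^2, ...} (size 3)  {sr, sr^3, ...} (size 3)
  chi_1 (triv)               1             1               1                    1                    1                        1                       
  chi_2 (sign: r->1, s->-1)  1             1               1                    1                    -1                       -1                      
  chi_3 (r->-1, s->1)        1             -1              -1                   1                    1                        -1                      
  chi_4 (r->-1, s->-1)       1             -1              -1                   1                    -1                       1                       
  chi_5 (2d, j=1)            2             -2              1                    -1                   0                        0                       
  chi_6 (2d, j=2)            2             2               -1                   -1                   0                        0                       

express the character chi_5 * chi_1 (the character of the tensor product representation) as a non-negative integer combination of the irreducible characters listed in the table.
chi_5 tensor chi_1 = chi_5 (all other irreducibles have multiplicity 0).

Argument: The character of a tensor product is the pointwise product (chi_5 * chi_1)(C) = chi_5(C) * chi_1(C):
  {e}: (2)*(1), {r^3}: (-2)*(1), {r^1, r^5}: (1)*(1), {r^2, r^4}: (-1)*(1), {s, sr^2, ...}: (0)*(1), {sr, sr^3, ...}: (0)*(1)
so (chi_5 * chi_1) takes values
  {e} -> 2, {r^3} -> -2, {r^1, r^5} -> 1, {r^2, r^4} -> -1, {s, sr^2, ...} -> 0, {sr, sr^3, ...} -> 0.
Now take the inner product of this character with each irreducible chi from the table, <chi_5*chi_1, chi> = (1/12) sum_C |C| (chi_5*chi_1)(C) conj(chi(C)):
  <chi_5*chi_1, chi_1> = (1/12)[1*(2)*conj(1) + 1*(-2)*conj(1) + 2*(1)*conj(1) + 2*(-1)*conj(1) + 3*(0)*conj(1) + 3*(0)*conj(1)]
      = (1/12)[(2) + (-2) + (2) + (-2) + (0) + (0)] = 0/12 = 0
  <chi_5*chi_1, chi_2> = (1/12)[1*(2)*conj(1) + 1*(-2)*conj(1) + 2*(1)*conj(1) + 2*(-1)*conj(1) + 3*(0)*conj(-1) + 3*(0)*conj(-1)]
      = (1/12)[(2) + (-2) + (2) + (-2) + (0) + (0)] = 0/12 = 0
  <chi_5*chi_1, chi_3> = (1/12)[1*(2)*conj(1) + 1*(-2)*conj(-1) + 2*(1)*conj(-1) + 2*(-1)*conj(1) + 3*(0)*conj(1) + 3*(0)*conj(-1)]
      = (1/12)[(2) + (2) + (-2) + (-2) + (0) + (0)] = 0/12 = 0
  <chi_5*chi_1, chi_4> = (1/12)[1*(2)*conj(1) + 1*(-2)*conj(-1) + 2*(1)*conj(-1) + 2*(-1)*conj(1) + 3*(0)*conj(-1) + 3*(0)*conj(1)]
      = (1/12)[(2) + (2) + (-2) + (-2) + (0) + (0)] = 0/12 = 0
  <chi_5*chi_1, chi_5> = (1/12)[1*(2)*conj(2) + 1*(-2)*conj(-2) + 2*(1)*conj(1) + 2*(-1)*conj(-1) + 3*(0)*conj(0) + 3*(0)*conj(0)]
      = (1/12)[(4) + (4) + (2) + (2) + (0) + (0)] = 12/12 = 1
  <chi_5*chi_1, chi_6> = (1/12)[1*(2)*conj(2) + 1*(-2)*conj(2) + 2*(1)*conj(-1) + 2*(-1)*conj(-1) + 3*(0)*conj(0) + 3*(0)*conj(0)]
      = (1/12)[(4) + (-4) + (-2) + (2) + (0) + (0)] = 0/12 = 0
Hence the multiplicities are chi_5: 1. Dimension check: dim(chi_5)*dim(chi_1) = 2*1 = 2 and sum (mult * dim) = 1*2 = 2.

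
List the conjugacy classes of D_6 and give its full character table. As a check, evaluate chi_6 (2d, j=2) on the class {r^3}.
Conjugacy classes: {e} of size 1, {r^3} of size 1, {r^1, r^5} of size 2, {r^2, r^4} of size 2, {s, sr^2, ...} of size 3, {sr, sr^3, ...} of size 3.
Character table:
  irrep \ class              {e} (size 1)  {r^3} (size 1)  {r^1, r^5} (size 2)  {r^2, r^4} (size 2)  {s, sr^2, ...} (size 3)  {sr, sr^3, ...} (size 3)
  chi_1 (triv)               1             1               1                    1                    1                        1                       
  chi_2 (sign: r->1, s->-1)  1             1               1                    1                    -1                       -1                      
  chi_3 (r->-1, s->1)        1             -1              -1                   1                    1                        -1                      
  chi_4 (r->-1, s->-1)       1             -1              -1                   1                    -1                       1                       
  chi_5 (2d, j=1)            2             -2              1                    -1                   0                        0                       
  chi_6 (2d, j=2)            2             2               -1                   -1                   0                        0                       

Spot check: chi_6 (2d, j=2) on {r^3} = 2.

Details: D_6 has order 2*6 = 12 with 6 conjugacy classes, hence 6 irreducibles. Sum of squared dims 1 + 1 + 1 + 1 + 4 + 4 = 12 = |G|. Linear characters come from the abelianisation; the 2-dimensional irreps have character r^k -> 2*cos(2*pi*j*k/6), reflections -> 0.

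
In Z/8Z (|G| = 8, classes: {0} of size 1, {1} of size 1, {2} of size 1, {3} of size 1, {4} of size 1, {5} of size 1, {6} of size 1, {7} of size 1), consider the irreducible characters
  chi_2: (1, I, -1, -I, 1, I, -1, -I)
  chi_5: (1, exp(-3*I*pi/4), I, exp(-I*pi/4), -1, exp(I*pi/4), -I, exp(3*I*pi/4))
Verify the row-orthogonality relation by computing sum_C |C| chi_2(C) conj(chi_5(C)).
Sum = 0; so <chi_2, chi_5> = 0 (distinct irreducibles are orthogonal).

Reasoning: Compute term by term over conjugacy classes (|C| * chi_2(C) * conj(chi_5(C))):
  1*(1)*conj(1) + 1*(I)*conj(exp(-3*I*pi/4)) + 1*(-1)*conj(I) + 1*(-I)*conj(exp(-I*pi/4)) + 1*(1)*conj(-1) + 1*(I)*conj(exp(I*pi/4)) + 1*(-1)*conj(-I) + 1*(-I)*conj(exp(3*I*pi/4))
  = (1) + (exp(-3*I*pi/4)) + (I) + (-exp(3*I*pi/4)) + (-1) + (exp(I*pi/4)) + (-I) + (-exp(-I*pi/4))
  = 0.
(Exp terms are combined using exp(i*s)*conj(exp(i*t)) = exp(i*(s-t)), and sums of them are collapsed using the identity that for every m > 1 the m distinct m-th roots of unity sum to 0, e.g. 1 + exp(2*I*pi/3) + exp(-2*I*pi/3) = 0.)
Dividing by |G| = 8 gives 0/8 = 0, matching the row-orthogonality relation <chi_2, chi_5> = [chi_2 = chi_5].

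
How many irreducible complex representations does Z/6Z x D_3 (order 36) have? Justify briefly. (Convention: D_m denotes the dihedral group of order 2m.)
18

Argument: The number of irreducible complex representations of a finite group equals its number of conjugacy classes. For a direct product, #classes(G x H) = #classes(G) * #classes(H). Z/6Z has 6 classes (abelian), D_3 has 3 classes, so 6 * 3 = 18, so Z/6Z x D_3 (order 36) has exactly 18 irreducible complex representations.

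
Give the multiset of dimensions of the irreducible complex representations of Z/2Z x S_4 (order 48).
Dimensions: 1, 1, 1, 1, 2, 2, 3, 3, 3, 3

Argument: There are 10 irreducibles (= number of conjugacy classes). Their dimensions d_i satisfy sum d_i^2 = |G| = 48: 1 + 1 + 1 + 1 + 4 + 4 + 9 + 9 + 9 + 9 = 48. (For the product with Z/2Z: each of the 2 1-dim characters of Z/2Z tensors with each irrep of S_4, giving 2 copies of each S_4-dimension.)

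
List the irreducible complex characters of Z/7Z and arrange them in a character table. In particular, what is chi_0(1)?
Character table of Z/7Z (irreps indexed chi_0,...,chi_6 with chi_k(m) = zeta_7^(k*m), zeta_7 = exp(2*pi*i/7)):
  irrep \ class  {0} (size 1)  {1} (size 1)    {2} (size 1)    {3} (size 1)    {4} (size 1)    {5} (size 1)    {6} (size 1)  
  chi_0          1             1               1               1               1               1               1             
  chi_1          1             exp(2*I*pi/7)   exp(4*I*pi/7)   exp(6*I*pi/7)   exp(-6*I*pi/7)  exp(-4*I*pi/7)  exp(-2*I*pi/7)
  chi_2          1             exp(4*I*pi/7)   exp(-6*I*pi/7)  exp(-2*I*pi/7)  exp(2*I*pi/7)   exp(6*I*pi/7)   exp(-4*I*pi/7)
  chi_3          1             exp(6*I*pi/7)   exp(-2*I*pi/7)  exp(4*I*pi/7)   exp(-4*I*pi/7)  exp(2*I*pi/7)   exp(-6*I*pi/7)
  chi_4          1             exp(-6*I*pi/7)  exp(2*I*pi/7)   exp(-4*I*pi/7)  exp(4*I*pi/7)   exp(-2*I*pi/7)  exp(6*I*pi/7) 
  chi_5          1             exp(-4*I*pi/7)  exp(6*I*pi/7)   exp(2*I*pi/7)   exp(-2*I*pi/7)  exp(-6*I*pi/7)  exp(4*I*pi/7) 
  chi_6          1             exp(-2*I*pi/7)  exp(-4*I*pi/7)  exp(-6*I*pi/7)  exp(6*I*pi/7)   exp(4*I*pi/7)   exp(2*I*pi/7) 

Spot check: chi_0(1) = zeta_7^(0*1) = zeta_7^0 = 1.

Solution. Z/7Z is abelian, so all 7 irreducible complex representations are 1-dimensional. They are given by chi_k(m) = zeta_7^(k*m) for k = 0,...,6. Row orthogonality: sum_m chi_k(m) conj(chi_l(m)) = 7 * [k = l].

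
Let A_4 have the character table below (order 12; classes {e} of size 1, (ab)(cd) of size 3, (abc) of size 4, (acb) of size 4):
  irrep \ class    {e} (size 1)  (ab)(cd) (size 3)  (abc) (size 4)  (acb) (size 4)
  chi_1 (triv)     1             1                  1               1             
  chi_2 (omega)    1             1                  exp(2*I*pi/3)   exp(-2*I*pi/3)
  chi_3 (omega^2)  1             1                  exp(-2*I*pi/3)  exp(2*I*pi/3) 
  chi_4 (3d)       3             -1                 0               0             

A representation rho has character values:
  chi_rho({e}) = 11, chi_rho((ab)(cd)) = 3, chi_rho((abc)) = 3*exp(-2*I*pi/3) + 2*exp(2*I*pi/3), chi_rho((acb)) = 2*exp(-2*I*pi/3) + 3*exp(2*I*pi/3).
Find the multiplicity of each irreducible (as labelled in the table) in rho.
Multiplicities: chi_1: 0, chi_2: 2, chi_3: 3, chi_4: 2.

Working: Use <chi_rho, chi> = (1/|G|) sum_C |C| * chi_rho(C) * conj(chi(C)) with |G| = 12 for each irreducible chi in the table:
  <chi_rho, chi_1> = (1/12)[1*(11)*conj(1) + 3*(3)*conj(1) + 4*(3*exp(-2*I*pi/3) + 2*exp(2*I*pi/3))*conj(1) + 4*(2*exp(-2*I*pi/3) + 3*exp(2*I*pi/3))*conj(1)]
      = (1/12)[(11) + (9) + (12*exp(-2*I*pi/3) + 8*exp(2*I*pi/3)) + (8*exp(-2*I*pi/3) + 12*exp(2*I*pi/3))] = 0/12 = 0
  <chi_rho, chi_2> = (1/12)[1*(11)*conj(1) + 3*(3)*conj(1) + 4*(3*exp(-2*I*pi/3) + 2*exp(2*I*pi/3))*conj(exp(2*I*pi/3)) + 4*(2*exp(-2*I*pi/3) + 3*exp(2*I*pi/3))*conj(exp(-2*I*pi/3))]
      = (1/12)[(11) + (9) + (8 + 12*exp(2*I*pi/3)) + (8 + 12*exp(-2*I*pi/3))] = 24/12 = 2
  <chi_rho, chi_3> = (1/12)[1*(11)*conj(1) + 3*(3)*conj(1) + 4*(3*exp(-2*I*pi/3) + 2*exp(2*I*pi/3))*conj(exp(-2*I*pi/3)) + 4*(2*exp(-2*I*pi/3) + 3*exp(2*I*pi/3))*conj(exp(2*I*pi/3))]
      = (1/12)[(11) + (9) + (12 + 8*exp(-2*I*pi/3)) + (12 + 8*exp(2*I*pi/3))] = 36/12 = 3
  <chi_rho, chi_4> = (1/12)[1*(11)*conj(3) + 3*(3)*conj(-1) + 4*(3*exp(-2*I*pi/3) + 2*exp(2*I*pi/3))*conj(0) + 4*(2*exp(-2*I*pi/3) + 3*exp(2*I*pi/3))*conj(0)]
      = (1/12)[(33) + (-9) + (0) + (0)] = 24/12 = 2
(Exp terms are combined using exp(i*s)*conj(exp(i*t)) = exp(i*(s-t)), and sums of them are collapsed using the identity that for every m > 1 the m distinct m-th roots of unity sum to 0, e.g. 1 + exp(2*I*pi/3) + exp(-2*I*pi/3) = 0.)
Dimension check: dim(rho) = sum (mult * dim) = 0*1 + 2*1 + 3*1 + 2*3 = 11 = chi_rho(e) = 11.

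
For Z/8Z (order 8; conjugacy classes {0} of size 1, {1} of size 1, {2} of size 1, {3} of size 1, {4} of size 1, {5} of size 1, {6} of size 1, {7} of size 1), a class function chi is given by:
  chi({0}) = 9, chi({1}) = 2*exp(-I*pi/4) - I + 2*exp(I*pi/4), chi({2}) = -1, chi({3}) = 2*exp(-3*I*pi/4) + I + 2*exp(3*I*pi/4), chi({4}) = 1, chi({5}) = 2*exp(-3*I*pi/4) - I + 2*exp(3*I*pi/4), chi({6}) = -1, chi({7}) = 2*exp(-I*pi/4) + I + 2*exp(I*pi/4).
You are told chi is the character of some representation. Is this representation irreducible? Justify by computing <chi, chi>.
Not irreducible (reducible): <chi, chi> = 15 > 1.

Details: <chi, chi> = (1/|G|) sum_C |C| * |chi(C)|^2 = (1/8)[1*|9|^2 + 1*|2*exp(-I*pi/4) - I + 2*exp(I*pi/4)|^2 + 1*|-1|^2 + 1*|2*exp(-3*I*pi/4) + I + 2*exp(3*I*pi/4)|^2 + 1*|1|^2 + 1*|2*exp(-3*I*pi/4) - I + 2*exp(3*I*pi/4)|^2 + 1*|-1|^2 + 1*|2*exp(-I*pi/4) + I + 2*exp(I*pi/4)|^2]
  = (1/8)[(81) + (9) + (1) + (9) + (1) + (9) + (1) + (9)] = 120/8 = 15.
(Exp terms are combined using exp(i*s)*conj(exp(i*t)) = exp(i*(s-t)), and sums of them are collapsed using the identity that for every m > 1 the m distinct m-th roots of unity sum to 0, e.g. 1 + exp(2*I*pi/3) + exp(-2*I*pi/3) = 0.)
A character is irreducible iff <chi, chi> = 1, so this representation is reducible.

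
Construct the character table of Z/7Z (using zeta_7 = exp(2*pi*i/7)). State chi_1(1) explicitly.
Character table of Z/7Z (irreps indexed chi_0,...,chi_6 with chi_k(m) = zeta_7^(k*m), zeta_7 = exp(2*pi*i/7)):
  irrep \ class  {0} (size 1)  {1} (size 1)    {2} (size 1)    {3} (size 1)    {4} (size 1)    {5} (size 1)    {6} (size 1)  
  chi_0          1             1               1               1               1               1               1             
  chi_1          1             exp(2*I*pi/7)   exp(4*I*pi/7)   exp(6*I*pi/7)   exp(-6*I*pi/7)  exp(-4*I*pi/7)  exp(-2*I*pi/7)
  chi_2          1             exp(4*I*pi/7)   exp(-6*I*pi/7)  exp(-2*I*pi/7)  exp(2*I*pi/7)   exp(6*I*pi/7)   exp(-4*I*pi/7)
  chi_3          1             exp(6*I*pi/7)   exp(-2*I*pi/7)  exp(4*I*pi/7)   exp(-4*I*pi/7)  exp(2*I*pi/7)   exp(-6*I*pi/7)
  chi_4          1             exp(-6*I*pi/7)  exp(2*I*pi/7)   exp(-4*I*pi/7)  exp(4*I*pi/7)   exp(-2*I*pi/7)  exp(6*I*pi/7) 
  chi_5          1             exp(-4*I*pi/7)  exp(6*I*pi/7)   exp(2*I*pi/7)   exp(-2*I*pi/7)  exp(-6*I*pi/7)  exp(4*I*pi/7) 
  chi_6          1             exp(-2*I*pi/7)  exp(-4*I*pi/7)  exp(-6*I*pi/7)  exp(6*I*pi/7)   exp(4*I*pi/7)   exp(2*I*pi/7) 

Spot check: chi_1(1) = zeta_7^(1*1) = zeta_7^1 = exp(2*I*pi/7).

Derivation: Z/7Z is abelian, so all 7 irreducible complex representations are 1-dimensional. They are given by chi_k(m) = zeta_7^(k*m) for k = 0,...,6. Row orthogonality: sum_m chi_k(m) conj(chi_l(m)) = 7 * [k = l].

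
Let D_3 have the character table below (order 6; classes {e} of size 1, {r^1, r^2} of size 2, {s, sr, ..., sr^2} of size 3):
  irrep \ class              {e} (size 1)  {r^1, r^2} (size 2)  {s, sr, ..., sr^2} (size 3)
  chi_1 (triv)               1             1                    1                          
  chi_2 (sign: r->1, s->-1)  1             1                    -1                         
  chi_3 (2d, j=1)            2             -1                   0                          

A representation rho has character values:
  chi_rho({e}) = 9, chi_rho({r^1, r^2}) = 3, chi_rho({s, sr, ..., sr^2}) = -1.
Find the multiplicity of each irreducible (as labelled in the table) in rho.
Multiplicities: chi_1: 2, chi_2: 3, chi_3: 2.

Details: Use <chi_rho, chi> = (1/|G|) sum_C |C| * chi_rho(C) * conj(chi(C)) with |G| = 6 for each irreducible chi in the table:
  <chi_rho, chi_1> = (1/6)[1*(9)*conj(1) + 2*(3)*conj(1) + 3*(-1)*conj(1)]
      = (1/6)[(9) + (6) + (-3)] = 12/6 = 2
  <chi_rho, chi_2> = (1/6)[1*(9)*conj(1) + 2*(3)*conj(1) + 3*(-1)*conj(-1)]
      = (1/6)[(9) + (6) + (3)] = 18/6 = 3
  <chi_rho, chi_3> = (1/6)[1*(9)*conj(2) + 2*(3)*conj(-1) + 3*(-1)*conj(0)]
      = (1/6)[(18) + (-6) + (0)] = 12/6 = 2
Dimension check: dim(rho) = sum (mult * dim) = 2*1 + 3*1 + 2*2 = 9 = chi_rho(e) = 9.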